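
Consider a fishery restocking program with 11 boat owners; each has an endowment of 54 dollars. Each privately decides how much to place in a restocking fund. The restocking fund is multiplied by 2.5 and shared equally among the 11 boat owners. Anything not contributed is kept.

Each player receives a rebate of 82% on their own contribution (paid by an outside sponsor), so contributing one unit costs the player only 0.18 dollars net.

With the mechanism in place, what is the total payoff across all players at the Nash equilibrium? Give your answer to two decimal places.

1972.08 dollars

With the mechanism, a contributed unit returns (2.5/11) / 0.18 = 1.2626 per unit of net cost to the contributor — now above 1 — so contributing fully is weakly dominant for every player.
So the Nash equilibrium is full contribution by all 11; the group earns 11 × (54 × 0.82 + 2.5 × 54) = 1972.08.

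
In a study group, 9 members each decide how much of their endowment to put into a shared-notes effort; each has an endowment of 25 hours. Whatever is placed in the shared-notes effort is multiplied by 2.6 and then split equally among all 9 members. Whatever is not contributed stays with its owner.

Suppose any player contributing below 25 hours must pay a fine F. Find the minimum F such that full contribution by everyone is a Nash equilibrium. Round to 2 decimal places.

Given the others contribute fully, the best deviation is to contribute 0 (any partial contribution still incurs the fine and gives up units whose private return 0.2889 is below 1).
Deviating from 25 to 0 saves 25 hours but forfeits the deviator's share of the drop in the shared-notes effort: 2.6/9 × 25 = 7.22.
So the deviation gain is 25 − 7.22 = 17.78, and the fine must be at least 17.78 hours to wipe it out.

17.78 hours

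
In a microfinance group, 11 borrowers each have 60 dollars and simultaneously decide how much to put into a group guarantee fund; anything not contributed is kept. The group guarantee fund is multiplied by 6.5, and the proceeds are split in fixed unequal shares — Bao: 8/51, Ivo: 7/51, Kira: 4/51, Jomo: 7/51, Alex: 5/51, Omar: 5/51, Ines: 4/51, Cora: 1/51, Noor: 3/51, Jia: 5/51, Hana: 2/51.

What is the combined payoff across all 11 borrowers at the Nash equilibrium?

For player j, contributing a unit is worthwhile iff 6.5 × (j's share) ≥ 1, i.e. iff j's share is at least 0.1538.
The only share above 0.1538 is Bao's 8/51, contributing 60; the remaining 10 contribute 0. Total contributed: 60.
The group guarantee fund pays out 6.5 × 60 = 390.00 in total (split across the unequal shares, but the aggregate is all that matters for the group sum).
The 10 free-riders keep 60 each, adding 600. Group total = 600 + 390.00 = 990.00.

990.00 dollars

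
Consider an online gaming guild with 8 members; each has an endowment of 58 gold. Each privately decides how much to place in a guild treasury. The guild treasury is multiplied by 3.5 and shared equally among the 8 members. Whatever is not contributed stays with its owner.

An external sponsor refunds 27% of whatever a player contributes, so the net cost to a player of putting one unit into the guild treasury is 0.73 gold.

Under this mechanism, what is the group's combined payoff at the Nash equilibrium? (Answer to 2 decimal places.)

With the mechanism, a contributed unit returns (3.5/8) / 0.73 = 0.5993 per unit of net cost — still below 1 — so contributing 0 remains dominant for every player.
Everyone keeps their endowment and the group total is 8 × 58 = 464.

464.00 gold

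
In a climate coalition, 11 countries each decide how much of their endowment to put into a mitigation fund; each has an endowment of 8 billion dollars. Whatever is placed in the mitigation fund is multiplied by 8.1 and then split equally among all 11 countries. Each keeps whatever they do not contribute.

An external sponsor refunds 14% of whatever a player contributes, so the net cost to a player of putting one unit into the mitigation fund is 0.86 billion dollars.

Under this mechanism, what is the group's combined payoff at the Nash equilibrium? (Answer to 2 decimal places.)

Even with the mechanism, each unit contributed returns only (8.1/11) / 0.86 = 0.8562 per unit of net cost, so contributing nothing is still dominant.
At the Nash equilibrium no one contributes; group total payoff = 11 × 8 = 88.

88.00 billion dollars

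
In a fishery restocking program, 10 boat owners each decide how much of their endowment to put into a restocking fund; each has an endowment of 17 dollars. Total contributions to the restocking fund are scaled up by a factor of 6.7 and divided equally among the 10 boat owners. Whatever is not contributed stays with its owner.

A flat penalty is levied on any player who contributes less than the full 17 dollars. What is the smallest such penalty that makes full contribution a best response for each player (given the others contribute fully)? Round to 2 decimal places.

5.61 dollars

Given the others contribute fully, the best deviation is to contribute 0 (any partial contribution still incurs the fine and gives up units whose private return 0.6700 is below 1).
Deviating from 17 to 0 saves 17 dollars but forfeits the deviator's share of the drop in the restocking fund: 6.7/10 × 17 = 11.39.
So the deviation gain is 17 − 11.39 = 5.61, and the fine must be at least 5.61 dollars to wipe it out.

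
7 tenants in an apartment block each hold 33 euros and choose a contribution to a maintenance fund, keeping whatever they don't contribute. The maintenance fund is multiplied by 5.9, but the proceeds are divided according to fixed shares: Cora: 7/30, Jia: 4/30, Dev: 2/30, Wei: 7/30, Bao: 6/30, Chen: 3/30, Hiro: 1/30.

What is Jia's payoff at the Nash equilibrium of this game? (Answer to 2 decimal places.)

Each unit j contributes comes back to j as 5.9 × (j's share), so j prefers to contribute only if that share exceeds 1/5.9 = 0.1695; otherwise keeping the unit dominates.
Cora, Wei and Bao are above the threshold, contributing 33 each; the remaining 4 contribute 0. Total contributed: 99.
Jia keeps 33 and receives 5.9 × 99 × 4/30 = 77.88 from the maintenance fund, for a payoff of 110.88.

110.88 euros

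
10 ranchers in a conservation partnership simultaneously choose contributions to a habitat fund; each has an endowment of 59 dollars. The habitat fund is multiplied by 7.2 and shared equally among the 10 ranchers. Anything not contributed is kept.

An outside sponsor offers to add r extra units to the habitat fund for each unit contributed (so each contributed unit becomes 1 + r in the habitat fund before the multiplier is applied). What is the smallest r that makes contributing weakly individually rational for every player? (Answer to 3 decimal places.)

With matching at rate r, one contributed unit becomes (1 + r) in the habitat fund and returns 7.2 × (1 + r) / 10 to the contributor.
Setting this equal to 1: 1 + r = 10/7.2 = 1.3889.
So the minimum matching rate is r = 1.3889 − 1 = 0.389.

0.389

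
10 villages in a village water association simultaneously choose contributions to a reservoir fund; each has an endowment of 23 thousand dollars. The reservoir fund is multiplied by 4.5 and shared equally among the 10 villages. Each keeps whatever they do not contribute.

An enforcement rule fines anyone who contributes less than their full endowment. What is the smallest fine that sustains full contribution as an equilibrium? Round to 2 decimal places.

12.65 thousand dollars

Given the others contribute fully, the best deviation is to contribute 0 (any partial contribution still incurs the fine and gives up units whose private return 0.4500 is below 1).
Deviating from 23 to 0 saves 23 thousand dollars but forfeits the deviator's share of the drop in the reservoir fund: 4.5/10 × 23 = 10.35.
So the deviation gain is 23 − 10.35 = 12.65, and the fine must be at least 12.65 thousand dollars to wipe it out.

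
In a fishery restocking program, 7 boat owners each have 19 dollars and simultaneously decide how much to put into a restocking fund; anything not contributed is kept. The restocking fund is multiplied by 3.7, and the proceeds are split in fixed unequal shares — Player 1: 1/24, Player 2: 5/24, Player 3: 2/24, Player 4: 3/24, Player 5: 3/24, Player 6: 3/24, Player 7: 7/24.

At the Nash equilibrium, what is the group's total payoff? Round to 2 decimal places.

184.30 dollars

A player with share s gets back 3.7·s per unit contributed, so full contribution is dominant for anyone with s > 1/3.7 = 0.2703 and zero contribution is dominant for anyone below.
Player 7 alone (share 7/24) is above the threshold, contributing 19; the remaining 6 contribute 0. Total contributed: 19.
The restocking fund pays out 3.7 × 19 = 70.30 in total (split across the unequal shares, but the aggregate is all that matters for the group sum).
The 6 free-riders keep 19 each, adding 114. Group total = 114 + 70.30 = 184.30.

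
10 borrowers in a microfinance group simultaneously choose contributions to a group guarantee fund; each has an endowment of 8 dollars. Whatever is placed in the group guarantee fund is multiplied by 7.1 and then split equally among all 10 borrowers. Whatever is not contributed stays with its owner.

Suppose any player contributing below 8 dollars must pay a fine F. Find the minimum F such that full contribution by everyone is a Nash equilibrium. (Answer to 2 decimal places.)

2.32 dollars

Given the others contribute fully, the best deviation is to contribute 0 (any partial contribution still incurs the fine and gives up units whose private return 0.7100 is below 1).
Deviating from 8 to 0 saves 8 dollars but forfeits the deviator's share of the drop in the group guarantee fund: 7.1/10 × 8 = 5.68.
So the deviation gain is 8 − 5.68 = 2.32, and the fine must be at least 2.32 dollars to wipe it out.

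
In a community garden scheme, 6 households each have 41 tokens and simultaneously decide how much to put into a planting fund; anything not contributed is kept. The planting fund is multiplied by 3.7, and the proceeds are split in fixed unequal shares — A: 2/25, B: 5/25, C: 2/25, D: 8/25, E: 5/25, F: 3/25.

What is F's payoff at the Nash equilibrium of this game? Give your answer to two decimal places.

Each unit j contributes comes back to j as 3.7 × (j's share), so j prefers to contribute only if that share exceeds 1/3.7 = 0.2703; otherwise keeping the unit dominates.
The only share above 0.2703 is D's 8/25, contributing 41; the remaining 5 contribute 0. Total contributed: 41.
F keeps 41 and receives 3.7 × 41 × 3/25 = 18.20 from the planting fund, for a payoff of 59.20.

59.20 tokens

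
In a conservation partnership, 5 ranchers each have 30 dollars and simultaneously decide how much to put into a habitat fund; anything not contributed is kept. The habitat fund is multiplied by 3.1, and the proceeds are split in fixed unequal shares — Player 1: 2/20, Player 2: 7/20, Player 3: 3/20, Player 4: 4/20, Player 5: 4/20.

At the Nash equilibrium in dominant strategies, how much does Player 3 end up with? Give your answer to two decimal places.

Player j's private return per contributed unit is 3.1 × (j's share). Contributing is weakly dominant for j when that share is at least 1/3.1 = 0.3226, and contributing 0 is dominant otherwise.
Only Player 2 (7/20) clears that bar, contributing 30; the remaining 4 contribute 0. Total contributed: 30.
Player 3 keeps 30 and receives 3.1 × 30 × 3/20 = 13.95 from the habitat fund, for a payoff of 43.95.

43.95 dollars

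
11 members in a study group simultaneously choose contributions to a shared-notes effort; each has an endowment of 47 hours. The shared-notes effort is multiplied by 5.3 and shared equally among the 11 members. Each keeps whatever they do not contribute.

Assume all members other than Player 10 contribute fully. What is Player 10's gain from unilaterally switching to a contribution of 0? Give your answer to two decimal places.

24.35 hours

Switching from a contribution of 47 to 0 lets Player 10 keep an extra 47 hours, but lowers the shared-notes effort by 47, which costs Player 10 their own share of that drop: 5.3/11 × 47 = 22.65.
Net gain = 47 − 22.65 = 24.35. The private return per contributed unit (0.4818) is below 1, so free-riding is indeed the best response regardless of what the others do.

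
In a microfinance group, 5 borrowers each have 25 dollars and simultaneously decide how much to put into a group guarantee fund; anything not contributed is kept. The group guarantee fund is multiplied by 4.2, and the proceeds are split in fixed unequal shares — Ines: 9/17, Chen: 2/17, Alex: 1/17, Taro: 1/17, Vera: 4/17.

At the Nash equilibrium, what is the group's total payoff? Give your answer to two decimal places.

205.00 dollars

Player j's private return per contributed unit is 4.2 × (j's share). Contributing is weakly dominant for j when that share is at least 1/4.2 = 0.2381, and contributing 0 is dominant otherwise.
Ines alone (share 9/17) is above the threshold, contributing 25; the remaining 4 contribute 0. Total contributed: 25.
The group guarantee fund pays out 4.2 × 25 = 105.00 in total (split across the unequal shares, but the aggregate is all that matters for the group sum).
The 4 free-riders keep 25 each, adding 100. Group total = 100 + 105.00 = 205.00.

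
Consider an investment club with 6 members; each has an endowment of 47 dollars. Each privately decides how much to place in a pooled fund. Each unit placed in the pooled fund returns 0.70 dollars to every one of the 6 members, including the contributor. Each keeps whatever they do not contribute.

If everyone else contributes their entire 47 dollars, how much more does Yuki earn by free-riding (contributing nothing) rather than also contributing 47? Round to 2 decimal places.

Switching from a contribution of 47 to 0 lets Yuki keep an extra 47 dollars, but lowers the pooled fund by 47, which costs Yuki their own share of that drop: 0.70 × 47 = 32.90.
Net gain = 47 − 32.90 = 14.10. The private return per contributed unit (0.70) is below 1, so free-riding is indeed the best response regardless of what the others do.

14.10 dollars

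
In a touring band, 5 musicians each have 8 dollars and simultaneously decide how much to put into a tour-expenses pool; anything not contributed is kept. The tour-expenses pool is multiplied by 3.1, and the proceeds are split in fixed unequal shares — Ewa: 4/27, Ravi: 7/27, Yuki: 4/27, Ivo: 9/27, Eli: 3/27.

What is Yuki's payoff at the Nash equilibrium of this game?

For player j, contributing a unit is worthwhile iff 3.1 × (j's share) ≥ 1, i.e. iff j's share is at least 0.3226.
Ivo alone (share 9/27) is above the threshold, contributing 8; the remaining 4 contribute 0. Total contributed: 8.
Yuki keeps 8 and receives 3.1 × 8 × 4/27 = 3.67 from the tour-expenses pool, for a payoff of 11.67.

11.67 dollars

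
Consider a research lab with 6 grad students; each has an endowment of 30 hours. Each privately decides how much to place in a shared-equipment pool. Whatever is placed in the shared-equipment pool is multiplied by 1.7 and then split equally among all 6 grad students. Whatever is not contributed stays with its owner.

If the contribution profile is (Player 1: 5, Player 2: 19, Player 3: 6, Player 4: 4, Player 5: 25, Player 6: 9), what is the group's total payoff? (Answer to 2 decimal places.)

Total contributed: 5 + 19 + 6 + 4 + 25 + 9 = 68; total kept: 6 × 30 − 68 = 112.
The shared-equipment pool pays out 1.7 × 68 = 115.60 in aggregate.
Group total = 112 + 115.60 = 227.60.

227.60 hours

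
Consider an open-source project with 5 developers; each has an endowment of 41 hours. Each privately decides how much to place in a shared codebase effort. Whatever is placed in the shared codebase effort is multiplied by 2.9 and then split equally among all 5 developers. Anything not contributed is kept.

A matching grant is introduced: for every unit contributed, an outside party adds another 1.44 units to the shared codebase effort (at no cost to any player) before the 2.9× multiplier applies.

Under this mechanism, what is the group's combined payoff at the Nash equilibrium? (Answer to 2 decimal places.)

1450.58 hours

The effective private return per unit is now 2.9 × 2.44 / 5 = 1.4152 > 1, so every player's dominant strategy flips to full contribution.
At the Nash equilibrium everyone contributes 41. Group total payoff = 2.9 × 2.44 × 205 = 1450.58.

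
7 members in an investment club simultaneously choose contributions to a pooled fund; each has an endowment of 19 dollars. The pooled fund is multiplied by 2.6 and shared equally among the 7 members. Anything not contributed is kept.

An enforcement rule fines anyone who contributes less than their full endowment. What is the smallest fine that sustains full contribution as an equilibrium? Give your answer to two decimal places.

Given the others contribute fully, the best deviation is to contribute 0 (any partial contribution still incurs the fine and gives up units whose private return 0.3714 is below 1).
Deviating from 19 to 0 saves 19 dollars but forfeits the deviator's share of the drop in the pooled fund: 2.6/7 × 19 = 7.06.
So the deviation gain is 19 − 7.06 = 11.94, and the fine must be at least 11.94 dollars to wipe it out.

11.94 dollars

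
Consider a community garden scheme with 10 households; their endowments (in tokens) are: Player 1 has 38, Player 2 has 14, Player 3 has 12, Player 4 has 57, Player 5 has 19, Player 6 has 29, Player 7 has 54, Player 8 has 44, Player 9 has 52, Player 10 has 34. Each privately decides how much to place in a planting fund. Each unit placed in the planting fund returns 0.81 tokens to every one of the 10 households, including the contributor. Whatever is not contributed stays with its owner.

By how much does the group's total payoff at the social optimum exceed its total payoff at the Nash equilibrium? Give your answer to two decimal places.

The private return per contributed unit is 0.81 < 1 for everyone, so the Nash equilibrium is zero contribution and the group total is Σ E_j = 38 + 14 + 12 + 57 + 19 + 29 + 54 + 44 + 52 + 34 = 353.
Each contributed unit returns 8.100 to the group, so the social optimum is full contribution by everyone: group total = 8.100 × 353 = 2859.30.
Efficiency loss = (8.100 − 1) × 353 = 2506.30.

2506.30 tokens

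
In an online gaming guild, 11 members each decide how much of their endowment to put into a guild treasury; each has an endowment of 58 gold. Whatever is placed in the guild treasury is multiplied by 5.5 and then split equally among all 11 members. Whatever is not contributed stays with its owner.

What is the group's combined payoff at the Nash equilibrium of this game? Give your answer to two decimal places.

Each contributed unit returns 5.5/11 = 0.5000 to its contributor — below 1 — so contributing 0 is dominant for every player. At the Nash equilibrium everyone keeps their 58, and the group total is 11 × 58 = 638.

638.00 gold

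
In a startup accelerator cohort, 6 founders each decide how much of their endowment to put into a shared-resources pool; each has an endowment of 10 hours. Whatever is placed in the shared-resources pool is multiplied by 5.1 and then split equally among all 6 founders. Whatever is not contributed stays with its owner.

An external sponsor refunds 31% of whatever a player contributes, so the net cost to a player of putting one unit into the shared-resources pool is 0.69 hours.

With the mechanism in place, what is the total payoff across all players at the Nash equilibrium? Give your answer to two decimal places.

Under the mechanism each unit contributed yields (5.1/6) / 0.69 = 1.2319 back to its contributor per unit of net cost, which exceeds 1, making full contribution the dominant choice for everyone.
At the Nash equilibrium everyone contributes 10. Group total payoff = 6 × (10 × 0.31 + 5.1 × 10) = 324.60.

324.60 hours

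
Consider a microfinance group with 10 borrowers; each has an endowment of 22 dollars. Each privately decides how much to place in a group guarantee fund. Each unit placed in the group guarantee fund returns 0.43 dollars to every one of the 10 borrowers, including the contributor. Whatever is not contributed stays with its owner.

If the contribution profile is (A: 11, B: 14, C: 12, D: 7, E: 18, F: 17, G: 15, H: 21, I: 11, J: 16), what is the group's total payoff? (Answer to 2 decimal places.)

Total contributed: 11 + 14 + 12 + 7 + 18 + 17 + 15 + 21 + 11 + 16 = 142; total kept: 10 × 22 − 142 = 78.
The group guarantee fund pays out 0.43 × 10 × 142 = 610.60 in aggregate.
Group total = 78 + 610.60 = 688.60.

688.60 dollars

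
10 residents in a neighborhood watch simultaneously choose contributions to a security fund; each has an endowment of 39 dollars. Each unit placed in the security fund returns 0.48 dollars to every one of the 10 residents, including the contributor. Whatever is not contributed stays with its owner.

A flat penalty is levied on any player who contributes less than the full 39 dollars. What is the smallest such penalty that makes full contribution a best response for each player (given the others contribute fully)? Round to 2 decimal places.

Given the others contribute fully, the best deviation is to contribute 0 (any partial contribution still incurs the fine and gives up units whose private return 0.48 is below 1).
Deviating from 39 to 0 saves 39 dollars but forfeits the deviator's share of the drop in the security fund: 0.48 × 39 = 18.72.
So the deviation gain is 39 − 18.72 = 20.28, and the fine must be at least 20.28 dollars to wipe it out.

20.28 dollars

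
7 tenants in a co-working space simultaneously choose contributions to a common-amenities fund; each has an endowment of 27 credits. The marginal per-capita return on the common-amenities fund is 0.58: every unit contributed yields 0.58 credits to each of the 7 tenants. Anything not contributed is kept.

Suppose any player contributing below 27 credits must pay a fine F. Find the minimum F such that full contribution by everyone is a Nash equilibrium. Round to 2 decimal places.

Given the others contribute fully, the best deviation is to contribute 0 (any partial contribution still incurs the fine and gives up units whose private return 0.58 is below 1).
Deviating from 27 to 0 saves 27 credits but forfeits the deviator's share of the drop in the common-amenities fund: 0.58 × 27 = 15.66.
So the deviation gain is 27 − 15.66 = 11.34, and the fine must be at least 11.34 credits to wipe it out.

11.34 credits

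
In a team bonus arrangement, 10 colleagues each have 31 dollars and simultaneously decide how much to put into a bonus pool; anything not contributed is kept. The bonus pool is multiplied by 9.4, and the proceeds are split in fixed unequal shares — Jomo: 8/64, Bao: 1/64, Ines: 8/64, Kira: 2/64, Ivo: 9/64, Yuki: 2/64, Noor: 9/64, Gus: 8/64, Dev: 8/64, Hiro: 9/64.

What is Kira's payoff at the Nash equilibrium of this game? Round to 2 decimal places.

94.74 dollars

For player j, contributing a unit is worthwhile iff 9.4 × (j's share) ≥ 1, i.e. iff j's share is at least 0.1064.
Jomo, Ines, Ivo, Noor, Gus, Dev and Hiro clear that bar, contributing 31 each; the remaining 3 contribute 0. Total contributed: 217.
Kira keeps 31 and receives 9.4 × 217 × 2/64 = 63.74 from the bonus pool, for a payoff of 94.74.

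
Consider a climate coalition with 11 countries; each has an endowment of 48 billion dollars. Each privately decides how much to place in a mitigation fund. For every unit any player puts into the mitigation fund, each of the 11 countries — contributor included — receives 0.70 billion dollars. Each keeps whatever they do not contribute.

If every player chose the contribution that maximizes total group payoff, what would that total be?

Each contributed unit returns 7.700 to the group as a whole (0.70 to each of 11 players), which exceeds 1, so the social optimum is full contribution: group total = 7.700 × 528 = 4065.60.

4065.60 billion dollars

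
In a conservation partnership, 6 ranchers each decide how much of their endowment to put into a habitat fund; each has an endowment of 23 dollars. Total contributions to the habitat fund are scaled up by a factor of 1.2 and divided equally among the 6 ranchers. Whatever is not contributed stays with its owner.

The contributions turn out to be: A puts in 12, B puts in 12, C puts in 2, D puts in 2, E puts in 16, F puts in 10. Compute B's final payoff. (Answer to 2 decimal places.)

21.80 dollars

Total contributed: 12 + 12 + 2 + 2 + 16 + 10 = 54.
Each receives 1.2 × 54 / 6 = 10.80 from the habitat fund.
B keeps 23 − 12 = 11, so B's payoff is 11 + 10.80 = 21.80.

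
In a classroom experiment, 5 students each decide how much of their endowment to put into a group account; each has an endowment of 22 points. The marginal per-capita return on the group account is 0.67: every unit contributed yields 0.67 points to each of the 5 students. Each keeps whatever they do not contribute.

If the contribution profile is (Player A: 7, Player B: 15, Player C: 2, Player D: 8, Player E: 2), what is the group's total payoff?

Total contributed: 7 + 15 + 2 + 8 + 2 = 34; total kept: 5 × 22 − 34 = 76.
The group account pays out 0.67 × 5 × 34 = 113.90 in aggregate.
Group total = 76 + 113.90 = 189.90.

189.90 points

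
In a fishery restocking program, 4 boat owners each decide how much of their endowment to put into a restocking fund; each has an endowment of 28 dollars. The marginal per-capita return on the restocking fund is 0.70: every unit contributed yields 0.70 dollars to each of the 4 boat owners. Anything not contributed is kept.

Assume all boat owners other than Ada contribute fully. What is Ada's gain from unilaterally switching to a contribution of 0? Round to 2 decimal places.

Switching from a contribution of 28 to 0 lets Ada keep an extra 28 dollars, but lowers the restocking fund by 28, which costs Ada their own share of that drop: 0.70 × 28 = 19.60.
Net gain = 28 − 19.60 = 8.40. The private return per contributed unit (0.70) is below 1, so free-riding is indeed the best response regardless of what the others do.

8.40 dollars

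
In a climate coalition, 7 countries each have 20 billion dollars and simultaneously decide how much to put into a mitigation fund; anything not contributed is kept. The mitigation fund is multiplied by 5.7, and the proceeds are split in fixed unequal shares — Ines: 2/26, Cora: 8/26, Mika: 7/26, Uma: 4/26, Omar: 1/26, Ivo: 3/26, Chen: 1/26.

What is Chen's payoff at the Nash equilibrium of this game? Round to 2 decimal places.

For player j, contributing a unit is worthwhile iff 5.7 × (j's share) ≥ 1, i.e. iff j's share is at least 0.1754.
Cora and Mika are above the threshold, contributing 20 each; the remaining 5 contribute 0. Total contributed: 40.
Chen keeps 20 and receives 5.7 × 40 × 1/26 = 8.77 from the mitigation fund, for a payoff of 28.77.

28.77 billion dollars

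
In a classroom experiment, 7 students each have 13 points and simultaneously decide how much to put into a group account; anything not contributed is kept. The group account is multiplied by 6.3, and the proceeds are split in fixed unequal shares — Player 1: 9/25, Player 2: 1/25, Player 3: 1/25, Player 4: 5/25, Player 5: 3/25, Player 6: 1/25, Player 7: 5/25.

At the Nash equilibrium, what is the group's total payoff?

297.70 points

For player j, contributing a unit is worthwhile iff 6.3 × (j's share) ≥ 1, i.e. iff j's share is at least 0.1587.
Player 1, Player 4 and Player 7 are above the threshold, contributing 13 each; the remaining 4 contribute 0. Total contributed: 39.
The group account pays out 6.3 × 39 = 245.70 in total (split across the unequal shares, but the aggregate is all that matters for the group sum).
The 4 free-riders keep 13 each, adding 52. Group total = 52 + 245.70 = 297.70.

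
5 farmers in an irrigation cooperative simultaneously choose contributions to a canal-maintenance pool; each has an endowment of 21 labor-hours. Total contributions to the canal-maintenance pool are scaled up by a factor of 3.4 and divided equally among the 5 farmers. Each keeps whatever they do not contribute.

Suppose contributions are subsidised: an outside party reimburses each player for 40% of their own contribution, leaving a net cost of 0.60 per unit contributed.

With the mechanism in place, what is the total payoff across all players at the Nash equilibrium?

399.00 labor-hours

The effective private return per unit is now (3.4/5) / 0.60 = 1.1333 > 1, so every player's dominant strategy flips to full contribution.
At the Nash equilibrium everyone contributes 21. Group total payoff = 5 × (21 × 0.40 + 3.4 × 21) = 399.00.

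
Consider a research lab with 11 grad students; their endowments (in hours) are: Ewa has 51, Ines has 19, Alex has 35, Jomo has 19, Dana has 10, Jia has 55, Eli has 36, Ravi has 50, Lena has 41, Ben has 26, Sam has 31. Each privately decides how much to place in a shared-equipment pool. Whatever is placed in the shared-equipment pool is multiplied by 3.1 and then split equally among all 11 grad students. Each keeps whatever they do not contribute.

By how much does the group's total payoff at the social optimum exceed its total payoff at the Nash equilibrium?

783.30 hours

The private return per contributed unit is 3.1/11 = 0.2818 < 1 for every player regardless of endowment, so the Nash equilibrium is zero contribution and the group total is Σ E_j = 51 + 19 + 35 + 19 + 10 + 55 + 36 + 50 + 41 + 26 + 31 = 373.
Each contributed unit returns 3.100 to the group, so the social optimum is full contribution by everyone: group total = 3.100 × 373 = 1156.30.
Efficiency loss = (3.100 − 1) × 373 = 783.30.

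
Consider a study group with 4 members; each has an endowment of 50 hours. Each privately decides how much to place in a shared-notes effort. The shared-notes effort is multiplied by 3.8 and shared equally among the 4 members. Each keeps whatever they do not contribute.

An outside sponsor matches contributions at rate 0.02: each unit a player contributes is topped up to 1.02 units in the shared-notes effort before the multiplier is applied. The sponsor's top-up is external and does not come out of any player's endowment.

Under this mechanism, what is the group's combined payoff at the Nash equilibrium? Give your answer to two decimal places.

Even with the mechanism, each unit contributed returns only 3.8 × 1.02 / 4 = 0.9690 per unit of net cost, so contributing nothing is still dominant.
Everyone keeps their endowment and the group total is 4 × 50 = 200.

200.00 hours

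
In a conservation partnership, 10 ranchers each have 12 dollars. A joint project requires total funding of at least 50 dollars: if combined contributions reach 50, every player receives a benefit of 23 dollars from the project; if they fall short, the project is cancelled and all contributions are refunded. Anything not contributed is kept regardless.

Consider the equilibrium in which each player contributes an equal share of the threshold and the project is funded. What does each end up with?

30 dollars

Equal share of the threshold: 50/10 = 5.
At this profile no one gains by cutting their contribution: any cut drops the total below 50, the project is cancelled, contributions are refunded, and the deviator ends with 12, which is less than 12 − 5 + 23 = 30. Contributing more than 5 just wastes the excess. So contributing exactly 5 is a best response.
Each player's payoff: 12 − 5 + 23 = 30.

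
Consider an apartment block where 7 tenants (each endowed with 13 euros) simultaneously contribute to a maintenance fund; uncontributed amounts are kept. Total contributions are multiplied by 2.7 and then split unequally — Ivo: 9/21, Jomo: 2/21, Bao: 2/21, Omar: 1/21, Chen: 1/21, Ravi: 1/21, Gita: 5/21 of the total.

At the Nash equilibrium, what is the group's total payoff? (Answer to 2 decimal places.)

Player j's private return per contributed unit is 2.7 × (j's share). Contributing is weakly dominant for j when that share is at least 1/2.7 = 0.3704, and contributing 0 is dominant otherwise.
The only share above 0.3704 is Ivo's 9/21, contributing 13; the remaining 6 contribute 0. Total contributed: 13.
The maintenance fund pays out 2.7 × 13 = 35.10 in total (split across the unequal shares, but the aggregate is all that matters for the group sum).
The 6 free-riders keep 13 each, adding 78. Group total = 78 + 35.10 = 113.10.

113.10 euros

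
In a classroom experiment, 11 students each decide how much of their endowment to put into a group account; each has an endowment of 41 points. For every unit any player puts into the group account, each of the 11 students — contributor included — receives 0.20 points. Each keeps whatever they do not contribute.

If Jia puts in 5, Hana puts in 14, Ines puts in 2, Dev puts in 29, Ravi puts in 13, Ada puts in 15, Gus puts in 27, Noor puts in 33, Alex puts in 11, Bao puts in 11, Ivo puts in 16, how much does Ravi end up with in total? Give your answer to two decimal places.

Total contributed: 5 + 14 + 2 + 29 + 13 + 15 + 27 + 33 + 11 + 11 + 16 = 176.
Each receives 0.20 × 176 = 35.20 from the group account.
Ravi keeps 41 − 13 = 28, so Ravi's payoff is 28 + 35.20 = 63.20.

63.20 points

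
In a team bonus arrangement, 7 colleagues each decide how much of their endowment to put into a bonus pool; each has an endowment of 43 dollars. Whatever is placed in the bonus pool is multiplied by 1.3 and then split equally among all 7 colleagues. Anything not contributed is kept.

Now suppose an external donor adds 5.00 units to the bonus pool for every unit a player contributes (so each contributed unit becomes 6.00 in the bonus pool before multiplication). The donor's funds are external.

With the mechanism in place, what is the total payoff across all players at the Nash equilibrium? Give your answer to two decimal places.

2347.80 dollars

Under the mechanism each unit contributed yields 1.3 × 6.00 / 7 = 1.1143 back to its contributor per unit of net cost, which exceeds 1, making full contribution the dominant choice for everyone.
So the Nash equilibrium is full contribution by all 7; the group earns 1.3 × 6.00 × 301 = 2347.80.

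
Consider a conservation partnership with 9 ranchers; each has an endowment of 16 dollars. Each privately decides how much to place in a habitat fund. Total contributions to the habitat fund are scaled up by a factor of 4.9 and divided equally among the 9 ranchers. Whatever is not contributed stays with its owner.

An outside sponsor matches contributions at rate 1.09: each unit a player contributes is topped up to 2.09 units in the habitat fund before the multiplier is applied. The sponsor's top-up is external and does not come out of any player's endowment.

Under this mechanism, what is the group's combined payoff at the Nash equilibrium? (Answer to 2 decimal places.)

1474.70 dollars

Under the mechanism each unit contributed yields 4.9 × 2.09 / 9 = 1.1379 back to its contributor per unit of net cost, which exceeds 1, making full contribution the dominant choice for everyone.
So the Nash equilibrium is full contribution by all 9; the group earns 4.9 × 2.09 × 144 = 1474.70.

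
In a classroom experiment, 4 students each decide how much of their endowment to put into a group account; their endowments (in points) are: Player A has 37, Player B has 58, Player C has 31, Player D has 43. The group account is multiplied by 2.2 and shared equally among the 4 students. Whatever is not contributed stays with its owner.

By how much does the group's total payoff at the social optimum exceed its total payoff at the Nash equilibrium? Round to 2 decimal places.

The private return per contributed unit is 2.2/4 = 0.5500 < 1 for every player regardless of endowment, so the Nash equilibrium is zero contribution and the group total is Σ E_j = 37 + 58 + 31 + 43 = 169.
Each contributed unit returns 2.200 to the group, so the social optimum is full contribution by everyone: group total = 2.200 × 169 = 371.80.
Efficiency loss = (2.200 − 1) × 169 = 202.80.

202.80 points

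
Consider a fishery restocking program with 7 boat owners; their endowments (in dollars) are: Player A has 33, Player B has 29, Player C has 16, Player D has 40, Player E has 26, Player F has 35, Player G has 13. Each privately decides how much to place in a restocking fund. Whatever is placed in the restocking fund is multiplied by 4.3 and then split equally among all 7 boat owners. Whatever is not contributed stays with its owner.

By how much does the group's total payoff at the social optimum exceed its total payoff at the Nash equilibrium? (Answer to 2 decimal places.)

The private return per contributed unit is 4.3/7 = 0.6143 < 1 for every player regardless of endowment, so the Nash equilibrium is zero contribution and the group total is Σ E_j = 33 + 29 + 16 + 40 + 26 + 35 + 13 = 192.
Each contributed unit returns 4.300 to the group, so the social optimum is full contribution by everyone: group total = 4.300 × 192 = 825.60.
Efficiency loss = (4.300 − 1) × 192 = 633.60.

633.60 dollars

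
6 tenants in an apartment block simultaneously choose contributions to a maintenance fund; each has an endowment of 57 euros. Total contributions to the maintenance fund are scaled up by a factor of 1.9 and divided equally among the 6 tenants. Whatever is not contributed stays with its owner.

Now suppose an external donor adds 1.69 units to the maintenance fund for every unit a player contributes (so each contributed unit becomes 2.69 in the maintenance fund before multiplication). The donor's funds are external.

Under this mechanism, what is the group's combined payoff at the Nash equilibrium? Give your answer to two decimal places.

342.00 euros

Even with the mechanism, each unit contributed returns only 1.9 × 2.69 / 6 = 0.8518 per unit of net cost, so contributing nothing is still dominant.
At the Nash equilibrium no one contributes; group total payoff = 6 × 57 = 342.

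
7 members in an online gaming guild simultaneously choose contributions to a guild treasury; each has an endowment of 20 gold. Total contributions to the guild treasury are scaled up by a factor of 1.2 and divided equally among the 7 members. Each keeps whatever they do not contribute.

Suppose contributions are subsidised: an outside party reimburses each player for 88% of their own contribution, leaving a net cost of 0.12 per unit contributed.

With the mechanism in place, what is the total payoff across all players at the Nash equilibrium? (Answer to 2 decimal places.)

291.20 gold

With the mechanism, a contributed unit returns (1.2/7) / 0.12 = 1.4286 per unit of net cost to the contributor — now above 1 — so contributing fully is weakly dominant for every player.
So the Nash equilibrium is full contribution by all 7; the group earns 7 × (20 × 0.88 + 1.2 × 20) = 291.20.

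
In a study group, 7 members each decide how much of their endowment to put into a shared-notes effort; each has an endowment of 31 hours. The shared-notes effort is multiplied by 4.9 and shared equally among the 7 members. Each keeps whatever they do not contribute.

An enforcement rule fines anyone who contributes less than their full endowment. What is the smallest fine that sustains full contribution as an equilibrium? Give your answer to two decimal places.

Given the others contribute fully, the best deviation is to contribute 0 (any partial contribution still incurs the fine and gives up units whose private return 0.7000 is below 1).
Deviating from 31 to 0 saves 31 hours but forfeits the deviator's share of the drop in the shared-notes effort: 4.9/7 × 31 = 21.70.
So the deviation gain is 31 − 21.70 = 9.30, and the fine must be at least 9.30 hours to wipe it out.

9.30 hours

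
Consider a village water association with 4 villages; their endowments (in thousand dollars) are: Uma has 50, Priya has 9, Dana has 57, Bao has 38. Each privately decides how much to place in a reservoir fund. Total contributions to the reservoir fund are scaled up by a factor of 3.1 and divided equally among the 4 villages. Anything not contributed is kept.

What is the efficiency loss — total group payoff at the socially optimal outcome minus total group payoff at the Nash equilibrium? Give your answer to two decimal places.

323.40 thousand dollars

The private return per contributed unit is 3.1/4 = 0.7750 < 1 for every player regardless of endowment, so the Nash equilibrium is zero contribution and the group total is Σ E_j = 50 + 9 + 57 + 38 = 154.
Each contributed unit returns 3.100 to the group, so the social optimum is full contribution by everyone: group total = 3.100 × 154 = 477.40.
Efficiency loss = (3.100 − 1) × 154 = 323.40.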